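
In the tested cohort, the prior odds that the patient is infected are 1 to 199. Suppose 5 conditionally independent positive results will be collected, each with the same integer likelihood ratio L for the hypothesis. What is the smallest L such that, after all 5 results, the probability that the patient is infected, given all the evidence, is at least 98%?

7

Prior odds = 1/199.
Target odds = 0.98/0.02 = 49.
Need L⁵ ≥ 49 ÷ (1/199) = 9751.
6⁵ = 7776 < 9751 ≤ 16807 = 7⁵, so L = 7.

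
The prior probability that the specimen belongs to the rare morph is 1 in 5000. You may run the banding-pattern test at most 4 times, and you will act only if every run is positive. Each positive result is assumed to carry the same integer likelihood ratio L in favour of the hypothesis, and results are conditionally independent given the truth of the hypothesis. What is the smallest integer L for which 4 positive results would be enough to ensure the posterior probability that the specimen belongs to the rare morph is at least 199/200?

32

Prior odds = 0.0002/0.9998 = 1/4999.
Target odds = 0.995/0.005 = 199.
Need L⁴ ≥ 199 ÷ (1/4999) = 994801.
31⁴ = 923521 < 994801 ≤ 1048576 = 32⁴, so L = 32.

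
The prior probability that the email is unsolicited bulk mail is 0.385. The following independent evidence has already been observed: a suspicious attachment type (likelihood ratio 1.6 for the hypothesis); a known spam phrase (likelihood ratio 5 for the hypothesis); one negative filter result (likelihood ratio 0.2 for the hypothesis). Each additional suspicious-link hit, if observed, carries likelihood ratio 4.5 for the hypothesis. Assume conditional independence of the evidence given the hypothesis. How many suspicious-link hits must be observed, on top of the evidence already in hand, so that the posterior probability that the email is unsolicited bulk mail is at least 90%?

2

Prior odds = 0.385/0.615 = 77/123.
Combined Bayes factor of the evidence already in hand = 1.6 × 5 × 0.2 = 1.6.
Odds after that evidence = (77/123) × 1.6 = 616/615.
Target odds = 0.9/0.1 = 9.
Need 4.5ⁿ ≥ 9 ÷ (616/615) = 5535/616.
4.5¹ = 4.5 falls short of 5535/616 but 4.5² = 20.25 reaches it, so n = 2.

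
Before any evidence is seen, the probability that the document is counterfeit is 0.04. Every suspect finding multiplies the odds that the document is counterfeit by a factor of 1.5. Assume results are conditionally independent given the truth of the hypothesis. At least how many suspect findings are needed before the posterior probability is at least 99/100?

20

Prior odds = 0.04/0.96 = 1/24.
Likelihood ratio per suspect finding = 1.5.
Target posterior odds = 0.99/0.01 = 99.
Require 1.5ⁿ ≥ 99 ÷ (1/24) = 2376.
1.5¹⁹ ≈2216.84 falls short of 2376 but 1.5²⁰ ≈3325.26 reaches it, so n = 20.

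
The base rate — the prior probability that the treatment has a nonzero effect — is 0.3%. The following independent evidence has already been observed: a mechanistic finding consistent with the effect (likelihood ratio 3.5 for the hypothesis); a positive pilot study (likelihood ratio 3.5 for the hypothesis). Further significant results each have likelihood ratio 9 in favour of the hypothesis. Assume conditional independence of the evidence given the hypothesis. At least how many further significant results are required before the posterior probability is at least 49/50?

Prior odds = 0.003/0.997 = 3/997.
Combined Bayes factor of the evidence already in hand = 3.5 × 3.5 = 12.25.
Odds after that evidence = (3/997) × 12.25 = 147/3988.
Target odds = 0.98/0.02 = 49.
Need 9ⁿ ≥ 49 ÷ (147/3988) = 3988/3.
9³ = 729 falls short of 3988/3 but 9⁴ = 6561 reaches it, so n = 4.

4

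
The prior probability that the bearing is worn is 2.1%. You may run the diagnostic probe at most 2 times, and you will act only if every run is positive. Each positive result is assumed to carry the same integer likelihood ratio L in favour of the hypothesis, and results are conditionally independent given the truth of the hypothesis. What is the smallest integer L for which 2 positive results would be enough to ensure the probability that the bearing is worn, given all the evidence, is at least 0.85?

Prior odds = 0.021/0.979 = 21/979.
Target odds = 0.85/0.15 = 17/3.
Need L² ≥ 17/3 ÷ (21/979) = 16643/63.
16² = 256 < 16643/63 ≤ 289 = 17², so L = 17.

17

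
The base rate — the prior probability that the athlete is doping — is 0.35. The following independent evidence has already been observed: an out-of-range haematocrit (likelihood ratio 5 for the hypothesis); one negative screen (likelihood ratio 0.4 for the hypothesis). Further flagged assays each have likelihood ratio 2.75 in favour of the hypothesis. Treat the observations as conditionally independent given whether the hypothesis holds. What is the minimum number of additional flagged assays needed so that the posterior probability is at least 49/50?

Prior odds = 0.35/0.65 = 7/13.
Combined Bayes factor of the evidence already in hand = 5 × 0.4 = 2.
Odds after that evidence = (7/13) × 2 = 14/13.
Target odds = 0.98/0.02 = 49.
Need 2.75ⁿ ≥ 49 ÷ (14/13) = 45.5.
2.75³ = 20.796875 falls short of 45.5 but 2.75⁴ = 57.19140625 reaches it, so n = 4.

4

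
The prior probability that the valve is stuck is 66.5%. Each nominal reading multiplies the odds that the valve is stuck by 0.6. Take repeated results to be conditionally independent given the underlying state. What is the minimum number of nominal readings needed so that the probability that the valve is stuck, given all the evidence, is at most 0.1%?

Prior odds: 0.665 ÷ 0.335 = 133/67.
Likelihood ratio per nominal reading = 0.6.
Target odds: 0.001 ÷ 0.999 = 1/999.
Need (133/67) × 0.6ⁿ ≤ 1/999, i.e. 0.6ⁿ ≤ 67/132867.
0.6¹⁴ ≈0.000783642 is still above 67/132867 but 0.6¹⁵ ≈0.000470185 is at or below it, so n = 15.

15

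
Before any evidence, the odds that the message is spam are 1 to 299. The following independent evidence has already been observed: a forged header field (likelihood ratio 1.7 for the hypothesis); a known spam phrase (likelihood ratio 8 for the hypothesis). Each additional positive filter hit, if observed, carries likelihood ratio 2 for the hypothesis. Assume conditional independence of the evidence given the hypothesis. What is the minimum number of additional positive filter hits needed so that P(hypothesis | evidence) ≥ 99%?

Prior odds = 1/299.
Combined Bayes factor of the evidence already in hand = 1.7 × 8 = 13.6.
Odds after that evidence = (1/299) × 13.6 = 68/1495.
Target odds = 0.99/0.01 = 99.
Need 2ⁿ ≥ 99 ÷ (68/1495) = 148005/68.
2¹¹ = 2048 falls short of 148005/68 but 2¹² = 4096 reaches it, so n = 12.

12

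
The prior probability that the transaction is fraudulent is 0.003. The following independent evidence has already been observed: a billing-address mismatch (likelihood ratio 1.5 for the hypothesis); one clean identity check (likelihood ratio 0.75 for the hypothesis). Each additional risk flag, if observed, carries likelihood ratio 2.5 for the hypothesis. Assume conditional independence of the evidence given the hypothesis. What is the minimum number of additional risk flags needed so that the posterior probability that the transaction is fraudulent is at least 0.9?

9

Prior odds = 0.003/0.997 = 3/997.
Combined Bayes factor of the evidence already in hand = 1.5 × 0.75 = 1.125.
Odds after that evidence = (3/997) × 1.125 = 27/7976.
Target odds = 0.9/0.1 = 9.
Need 2.5ⁿ ≥ 9 ÷ (27/7976) = 7976/3.
2.5⁸ = 390625/256 falls short of 7976/3 but 2.5⁹ = 1953125/512 reaches it, so n = 9.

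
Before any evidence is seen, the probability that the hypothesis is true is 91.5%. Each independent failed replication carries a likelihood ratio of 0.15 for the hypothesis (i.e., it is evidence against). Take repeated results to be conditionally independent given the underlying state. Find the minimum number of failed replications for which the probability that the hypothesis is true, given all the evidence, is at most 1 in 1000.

5

Prior odds: 0.915 ÷ 0.085 = 183/17.
Likelihood ratio per failed replication = 0.15.
Target posterior odds = 0.001/0.999 = 1/999.
Require 0.15ⁿ ≤ 1/999 ÷ (183/17) = 17/182817.
0.15⁴ = 81/160000 is still above 17/182817 but 0.15⁵ = 243/3200000 is at or below it, so n = 5.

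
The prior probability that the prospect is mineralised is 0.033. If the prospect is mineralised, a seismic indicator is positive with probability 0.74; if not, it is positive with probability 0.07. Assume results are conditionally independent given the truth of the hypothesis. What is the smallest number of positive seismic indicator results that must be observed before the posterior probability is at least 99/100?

Prior odds: 0.033 ÷ 0.967 = 33/967.
Likelihood ratio of a positive = 0.74/0.07 = 74/7.
Target posterior odds = 0.99/0.01 = 99.
Need (33/967) × (74/7)ⁿ ≥ 99, i.e. (74/7)ⁿ ≥ 2901.
(74/7)³ = 405224/343 falls short of 2901 but (74/7)⁴ = 29986576/2401 reaches it, so n = 4.

4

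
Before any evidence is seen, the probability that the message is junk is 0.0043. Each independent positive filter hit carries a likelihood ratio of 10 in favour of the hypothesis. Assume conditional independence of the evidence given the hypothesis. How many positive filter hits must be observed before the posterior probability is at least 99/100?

Prior odds = 0.0043/0.9957 = 43/9957.
Likelihood ratio per positive filter hit = 10.
Target odds: 0.99 ÷ 0.01 = 99.
Need (43/9957) × 10ⁿ ≥ 99, i.e. 10ⁿ ≥ 985743/43.
10⁴ = 10000 falls short of 985743/43 but 10⁵ = 100000 reaches it, so n = 5.

5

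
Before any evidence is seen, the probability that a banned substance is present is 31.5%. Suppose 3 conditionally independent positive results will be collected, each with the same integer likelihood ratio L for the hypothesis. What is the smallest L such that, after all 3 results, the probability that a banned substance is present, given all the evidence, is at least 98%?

5

Prior odds = 0.315/0.685 = 63/137.
Target odds = 0.98/0.02 = 49.
Need L³ ≥ 49 ÷ (63/137) = 959/9.
4³ = 64 < 959/9 ≤ 125 = 5³, so L = 5.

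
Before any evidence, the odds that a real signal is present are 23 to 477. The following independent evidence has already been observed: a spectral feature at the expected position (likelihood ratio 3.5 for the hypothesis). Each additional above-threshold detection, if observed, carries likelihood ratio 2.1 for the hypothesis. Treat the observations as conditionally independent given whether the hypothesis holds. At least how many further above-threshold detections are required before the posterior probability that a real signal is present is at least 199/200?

Prior odds = 23/477.
Bayes factor of the evidence already in hand = 3.5.
Odds after that evidence = (23/477) × 3.5 = 161/954.
Target odds = 0.995/0.005 = 199.
Need 2.1ⁿ ≥ 199 ÷ (161/954) = 189846/161.
2.1⁹ ≈794.28 falls short of 189846/161 but 2.1¹⁰ ≈1667.99 reaches it, so n = 10.

10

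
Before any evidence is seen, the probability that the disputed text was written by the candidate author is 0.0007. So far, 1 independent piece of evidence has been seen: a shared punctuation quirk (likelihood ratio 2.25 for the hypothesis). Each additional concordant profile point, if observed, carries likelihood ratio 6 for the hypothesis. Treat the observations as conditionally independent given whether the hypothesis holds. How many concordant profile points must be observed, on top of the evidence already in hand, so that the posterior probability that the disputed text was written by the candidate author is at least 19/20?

6

Prior odds = 0.0007/0.9993 = 7/9993.
Bayes factor of the evidence already in hand = 2.25.
Odds after that evidence = (7/9993) × 2.25 = 21/13324.
Target odds = 0.95/0.05 = 19.
Need 6ⁿ ≥ 19 ÷ (21/13324) = 253156/21.
6⁵ = 7776 falls short of 253156/21 but 6⁶ = 46656 reaches it, so n = 6.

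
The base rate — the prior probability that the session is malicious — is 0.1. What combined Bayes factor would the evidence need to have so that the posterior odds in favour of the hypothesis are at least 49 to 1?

Prior odds = 0.1/0.9 = 1/9.
Target odds = 49.
Required Bayes factor = 49 ÷ (1/9) = 441.

441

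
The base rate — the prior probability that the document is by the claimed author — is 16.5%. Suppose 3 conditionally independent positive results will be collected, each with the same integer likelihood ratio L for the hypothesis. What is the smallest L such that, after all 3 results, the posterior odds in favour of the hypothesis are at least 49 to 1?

Prior odds = 0.165/0.835 = 33/167.
Target odds = 49.
Need L³ ≥ 49 ÷ (33/167) = 8183/33.
6³ = 216 < 8183/33 ≤ 343 = 7³, so L = 7.

7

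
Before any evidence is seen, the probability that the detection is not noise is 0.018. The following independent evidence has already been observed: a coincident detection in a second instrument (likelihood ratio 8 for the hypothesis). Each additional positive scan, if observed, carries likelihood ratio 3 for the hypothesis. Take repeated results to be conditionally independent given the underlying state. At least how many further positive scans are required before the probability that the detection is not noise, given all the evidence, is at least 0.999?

9

Prior odds = 0.018/0.982 = 9/491.
Bayes factor of the evidence already in hand = 8.
Odds after that evidence = (9/491) × 8 = 72/491.
Target odds = 0.999/0.001 = 999.
Need 3ⁿ ≥ 999 ÷ (72/491) = 6812.625.
3⁸ = 6561 falls short of 6812.625 but 3⁹ = 19683 reaches it, so n = 9.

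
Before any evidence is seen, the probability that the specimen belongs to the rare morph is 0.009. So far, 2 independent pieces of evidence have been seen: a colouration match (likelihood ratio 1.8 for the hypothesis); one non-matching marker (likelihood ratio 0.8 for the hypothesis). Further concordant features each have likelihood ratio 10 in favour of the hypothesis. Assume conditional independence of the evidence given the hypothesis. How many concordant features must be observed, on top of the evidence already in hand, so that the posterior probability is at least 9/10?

Prior odds = 0.009/0.991 = 9/991.
Combined Bayes factor of the evidence already in hand = 1.8 × 0.8 = 1.44.
Odds after that evidence = (9/991) × 1.44 = 324/24775.
Target odds = 0.9/0.1 = 9.
Need 10ⁿ ≥ 9 ÷ (324/24775) = 24775/36.
10² = 100 falls short of 24775/36 but 10³ = 1000 reaches it, so n = 3.

3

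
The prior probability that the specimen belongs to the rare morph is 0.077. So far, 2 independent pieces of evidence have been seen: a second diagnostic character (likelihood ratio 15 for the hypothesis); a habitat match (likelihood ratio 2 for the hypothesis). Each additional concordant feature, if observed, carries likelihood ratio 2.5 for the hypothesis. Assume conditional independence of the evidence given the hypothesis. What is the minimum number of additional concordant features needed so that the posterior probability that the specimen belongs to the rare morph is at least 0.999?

Prior odds = 0.077/0.923 = 77/923.
Combined Bayes factor of the evidence already in hand = 15 × 2 = 30.
Odds after that evidence = (77/923) × 30 = 2310/923.
Target odds = 0.999/0.001 = 999.
Need 2.5ⁿ ≥ 999 ÷ (2310/923) = 307359/770.
2.5⁶ = 244.140625 falls short of 307359/770 but 2.5⁷ = 610.3515625 reaches it, so n = 7.

7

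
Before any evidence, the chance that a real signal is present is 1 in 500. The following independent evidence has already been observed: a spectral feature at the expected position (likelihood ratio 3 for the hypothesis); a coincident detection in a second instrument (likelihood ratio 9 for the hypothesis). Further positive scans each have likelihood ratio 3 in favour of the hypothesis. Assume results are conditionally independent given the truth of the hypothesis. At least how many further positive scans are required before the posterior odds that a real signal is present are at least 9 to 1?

Prior odds = 0.002/0.998 = 1/499.
Combined Bayes factor of the evidence already in hand = 3 × 9 = 27.
Odds after that evidence = (1/499) × 27 = 27/499.
Target odds = 9.
Need 3ⁿ ≥ 9 ÷ (27/499) = 499/3.
3⁴ = 81 falls short of 499/3 but 3⁵ = 243 reaches it, so n = 5.

5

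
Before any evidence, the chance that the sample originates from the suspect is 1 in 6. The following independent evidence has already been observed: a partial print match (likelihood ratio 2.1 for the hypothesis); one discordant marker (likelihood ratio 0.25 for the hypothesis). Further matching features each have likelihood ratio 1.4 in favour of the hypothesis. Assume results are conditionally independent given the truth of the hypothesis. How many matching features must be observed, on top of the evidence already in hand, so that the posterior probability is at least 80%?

Prior odds = (1/6)/(5/6) = 0.2.
Combined Bayes factor of the evidence already in hand = 2.1 × 0.25 = 0.525.
Odds after that evidence = 0.2 × 0.525 = 0.105.
Target odds = 0.8/0.2 = 4.
Need 1.4ⁿ ≥ 4 ÷ 0.105 = 800/21.
1.4¹⁰ = 282475249/9765625 falls short of 800/21 but 1.4¹¹ ≈40.4957 reaches it, so n = 11.

11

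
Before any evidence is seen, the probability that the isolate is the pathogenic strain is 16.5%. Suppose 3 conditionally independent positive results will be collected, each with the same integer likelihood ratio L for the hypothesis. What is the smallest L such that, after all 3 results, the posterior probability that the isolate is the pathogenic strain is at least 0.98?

Prior odds = 0.165/0.835 = 33/167.
Target odds = 0.98/0.02 = 49.
Need L³ ≥ 49 ÷ (33/167) = 8183/33.
6³ = 216 < 8183/33 ≤ 343 = 7³, so L = 7.

7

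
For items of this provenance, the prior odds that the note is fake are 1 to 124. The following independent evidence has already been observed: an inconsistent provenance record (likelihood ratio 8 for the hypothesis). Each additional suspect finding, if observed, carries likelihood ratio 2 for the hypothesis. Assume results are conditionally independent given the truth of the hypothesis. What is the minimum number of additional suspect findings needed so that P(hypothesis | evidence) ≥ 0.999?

14

Prior odds = 1/124.
Bayes factor of the evidence already in hand = 8.
Odds after that evidence = (1/124) × 8 = 2/31.
Target odds = 0.999/0.001 = 999.
Need 2ⁿ ≥ 999 ÷ (2/31) = 15484.5.
2¹³ = 8192 falls short of 15484.5 but 2¹⁴ = 16384 reaches it, so n = 14.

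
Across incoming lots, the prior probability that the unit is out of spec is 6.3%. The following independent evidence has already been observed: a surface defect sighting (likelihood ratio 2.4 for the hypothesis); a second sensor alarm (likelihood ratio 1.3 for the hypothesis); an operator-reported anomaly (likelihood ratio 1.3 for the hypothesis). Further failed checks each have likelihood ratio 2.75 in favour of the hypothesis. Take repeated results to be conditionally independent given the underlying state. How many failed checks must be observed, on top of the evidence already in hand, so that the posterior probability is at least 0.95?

5

Prior odds = 0.063/0.937 = 63/937.
Combined Bayes factor of the evidence already in hand = 2.4 × 1.3 × 1.3 = 4.056.
Odds after that evidence = (63/937) × 4.056 = 31941/117125.
Target odds = 0.95/0.05 = 19.
Need 2.75ⁿ ≥ 19 ÷ (31941/117125) = 2225375/31941.
2.75⁴ = 57.19140625 falls short of 2225375/31941 but 2.75⁵ = 161051/1024 reaches it, so n = 5.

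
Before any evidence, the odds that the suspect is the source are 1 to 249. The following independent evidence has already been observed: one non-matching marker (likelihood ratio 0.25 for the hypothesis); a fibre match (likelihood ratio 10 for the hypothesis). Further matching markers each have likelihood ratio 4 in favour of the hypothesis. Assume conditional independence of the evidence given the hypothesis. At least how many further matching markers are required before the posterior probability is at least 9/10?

Prior odds = 1/249.
Combined Bayes factor of the evidence already in hand = 0.25 × 10 = 2.5.
Odds after that evidence = (1/249) × 2.5 = 5/498.
Target odds = 0.9/0.1 = 9.
Need 4ⁿ ≥ 9 ÷ (5/498) = 896.4.
4⁴ = 256 falls short of 896.4 but 4⁵ = 1024 reaches it, so n = 5.

5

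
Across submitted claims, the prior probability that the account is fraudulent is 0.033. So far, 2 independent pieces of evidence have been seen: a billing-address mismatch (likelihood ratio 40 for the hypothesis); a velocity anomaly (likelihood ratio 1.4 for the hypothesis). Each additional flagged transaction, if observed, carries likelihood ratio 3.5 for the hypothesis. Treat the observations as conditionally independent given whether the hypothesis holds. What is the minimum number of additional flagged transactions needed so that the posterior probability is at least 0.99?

4

Prior odds = 0.033/0.967 = 33/967.
Combined Bayes factor of the evidence already in hand = 40 × 1.4 = 56.
Odds after that evidence = (33/967) × 56 = 1848/967.
Target odds = 0.99/0.01 = 99.
Need 3.5ⁿ ≥ 99 ÷ (1848/967) = 2901/56.
3.5³ = 42.875 falls short of 2901/56 but 3.5⁴ = 150.0625 reaches it, so n = 4.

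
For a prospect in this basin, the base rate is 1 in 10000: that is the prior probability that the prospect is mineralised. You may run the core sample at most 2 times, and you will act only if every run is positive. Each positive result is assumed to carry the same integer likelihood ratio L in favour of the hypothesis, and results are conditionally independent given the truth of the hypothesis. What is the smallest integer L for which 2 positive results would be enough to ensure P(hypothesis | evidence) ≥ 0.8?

200

Prior odds = 0.0001/0.9999 = 1/9999.
Target odds = 0.8/0.2 = 4.
Need L² ≥ 4 ÷ (1/9999) = 39996.
199² = 39601 < 39996 ≤ 40000 = 200², so L = 200.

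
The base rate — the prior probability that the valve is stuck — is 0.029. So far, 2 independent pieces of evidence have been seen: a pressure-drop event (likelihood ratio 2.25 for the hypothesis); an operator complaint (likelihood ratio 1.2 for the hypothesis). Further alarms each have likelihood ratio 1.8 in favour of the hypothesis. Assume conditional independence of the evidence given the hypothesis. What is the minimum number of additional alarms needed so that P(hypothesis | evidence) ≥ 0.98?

11

Prior odds = 0.029/0.971 = 29/971.
Combined Bayes factor of the evidence already in hand = 2.25 × 1.2 = 2.7.
Odds after that evidence = (29/971) × 2.7 = 783/9710.
Target odds = 0.98/0.02 = 49.
Need 1.8ⁿ ≥ 49 ÷ (783/9710) = 475790/783.
1.8¹⁰ ≈357.047 falls short of 475790/783 but 1.8¹¹ ≈642.684 reaches it, so n = 11.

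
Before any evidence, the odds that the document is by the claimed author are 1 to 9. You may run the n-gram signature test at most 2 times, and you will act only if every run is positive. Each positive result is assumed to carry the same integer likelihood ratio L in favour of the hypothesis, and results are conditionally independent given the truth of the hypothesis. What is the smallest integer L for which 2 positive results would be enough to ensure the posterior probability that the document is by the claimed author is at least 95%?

Prior odds = 1/9.
Target odds = 0.95/0.05 = 19.
Need L² ≥ 19 ÷ (1/9) = 171.
13² = 169 < 171 ≤ 196 = 14², so L = 14.

14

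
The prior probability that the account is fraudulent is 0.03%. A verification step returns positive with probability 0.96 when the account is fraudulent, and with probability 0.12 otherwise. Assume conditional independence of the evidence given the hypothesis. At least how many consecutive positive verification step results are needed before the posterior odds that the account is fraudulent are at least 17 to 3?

5

Prior odds: 0.0003 ÷ 0.9997 = 3/9997.
Likelihood ratio of a positive result = 0.96/0.12 = 8.
Target odds = 17/3.
Need (3/9997) × 8ⁿ ≥ 17/3, i.e. 8ⁿ ≥ 169949/9.
8⁴ = 4096 falls short of 169949/9 but 8⁵ = 32768 reaches it, so n = 5.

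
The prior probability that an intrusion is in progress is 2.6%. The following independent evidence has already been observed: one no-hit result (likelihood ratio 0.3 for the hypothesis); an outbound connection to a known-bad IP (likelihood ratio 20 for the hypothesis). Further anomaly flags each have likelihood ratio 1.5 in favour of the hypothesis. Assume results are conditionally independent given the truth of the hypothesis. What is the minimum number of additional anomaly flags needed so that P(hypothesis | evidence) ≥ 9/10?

10

Prior odds = 0.026/0.974 = 13/487.
Combined Bayes factor of the evidence already in hand = 0.3 × 20 = 6.
Odds after that evidence = (13/487) × 6 = 78/487.
Target odds = 0.9/0.1 = 9.
Need 1.5ⁿ ≥ 9 ÷ (78/487) = 1461/26.
1.5⁹ = 19683/512 falls short of 1461/26 but 1.5¹⁰ = 59049/1024 reaches it, so n = 10.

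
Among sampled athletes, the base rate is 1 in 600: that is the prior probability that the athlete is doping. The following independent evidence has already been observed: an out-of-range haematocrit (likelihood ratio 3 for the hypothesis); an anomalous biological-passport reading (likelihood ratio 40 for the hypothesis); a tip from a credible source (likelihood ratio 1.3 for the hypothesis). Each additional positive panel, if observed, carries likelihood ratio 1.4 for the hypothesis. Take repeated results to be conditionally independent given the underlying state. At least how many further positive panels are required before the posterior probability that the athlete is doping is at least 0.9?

11

Prior odds = (1/600)/(599/600) = 1/599.
Combined Bayes factor of the evidence already in hand = 3 × 40 × 1.3 = 156.
Odds after that evidence = (1/599) × 156 = 156/599.
Target odds = 0.9/0.1 = 9.
Need 1.4ⁿ ≥ 9 ÷ (156/599) = 1797/52.
1.4¹⁰ = 282475249/9765625 falls short of 1797/52 but 1.4¹¹ ≈40.4957 reaches it, so n = 11.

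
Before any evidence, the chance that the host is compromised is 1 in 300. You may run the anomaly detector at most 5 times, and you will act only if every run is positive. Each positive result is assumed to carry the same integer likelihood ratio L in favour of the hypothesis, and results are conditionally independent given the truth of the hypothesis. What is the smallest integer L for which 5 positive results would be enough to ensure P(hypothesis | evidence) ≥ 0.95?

Prior odds = (1/300)/(299/300) = 1/299.
Target odds = 0.95/0.05 = 19.
Need L⁵ ≥ 19 ÷ (1/299) = 5681.
5⁵ = 3125 < 5681 ≤ 7776 = 6⁵, so L = 6.

6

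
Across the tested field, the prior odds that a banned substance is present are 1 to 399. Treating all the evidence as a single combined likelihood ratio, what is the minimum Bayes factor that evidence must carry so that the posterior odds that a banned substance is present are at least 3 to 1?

1197

Prior odds = 1/399.
Target odds = 3.
Required Bayes factor = 3 ÷ (1/399) = 1197.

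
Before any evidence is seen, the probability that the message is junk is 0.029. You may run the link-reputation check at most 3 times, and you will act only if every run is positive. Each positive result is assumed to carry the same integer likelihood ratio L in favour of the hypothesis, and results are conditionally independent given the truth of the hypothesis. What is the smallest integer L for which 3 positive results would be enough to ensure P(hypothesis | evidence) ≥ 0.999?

Prior odds = 0.029/0.971 = 29/971.
Target odds = 0.999/0.001 = 999.
Need L³ ≥ 999 ÷ (29/971) = 970029/29.
32³ = 32768 < 970029/29 ≤ 35937 = 33³, so L = 33.

33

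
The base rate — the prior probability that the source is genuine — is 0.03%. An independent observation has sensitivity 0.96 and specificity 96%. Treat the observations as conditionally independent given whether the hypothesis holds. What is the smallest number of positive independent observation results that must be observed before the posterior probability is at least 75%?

Prior odds: 0.0003 ÷ 0.9997 = 3/9997.
False-positive rate = 1 − 0.96 = 0.04; likelihood ratio of a positive = 0.96/0.04 = 24.
Target posterior odds = 0.75/0.25 = 3.
Require 24ⁿ ≥ 3 ÷ (3/9997) = 9997.
24² = 576 falls short of 9997 but 24³ = 13824 reaches it, so n = 3.

3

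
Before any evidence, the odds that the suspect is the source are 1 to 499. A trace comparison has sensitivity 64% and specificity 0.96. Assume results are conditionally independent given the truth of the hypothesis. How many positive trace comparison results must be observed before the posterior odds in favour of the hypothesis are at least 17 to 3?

Prior odds = 1/499.
False-positive rate = 1 − 0.96 = 0.04; likelihood ratio of a positive = 0.64/0.04 = 16.
Target odds = 17/3.
Require 16ⁿ ≥ 17/3 ÷ (1/499) = 8483/3.
16² = 256 falls short of 8483/3 but 16³ = 4096 reaches it, so n = 3.

3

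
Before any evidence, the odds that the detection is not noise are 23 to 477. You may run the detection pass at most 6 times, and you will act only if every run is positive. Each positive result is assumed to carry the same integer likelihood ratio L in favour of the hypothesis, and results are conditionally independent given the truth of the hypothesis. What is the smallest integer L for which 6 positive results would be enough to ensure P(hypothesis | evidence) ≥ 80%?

Prior odds = 23/477.
Target odds = 0.8/0.2 = 4.
Need L⁶ ≥ 4 ÷ (23/477) = 1908/23.
2⁶ = 64 < 1908/23 ≤ 729 = 3⁶, so L = 3.

3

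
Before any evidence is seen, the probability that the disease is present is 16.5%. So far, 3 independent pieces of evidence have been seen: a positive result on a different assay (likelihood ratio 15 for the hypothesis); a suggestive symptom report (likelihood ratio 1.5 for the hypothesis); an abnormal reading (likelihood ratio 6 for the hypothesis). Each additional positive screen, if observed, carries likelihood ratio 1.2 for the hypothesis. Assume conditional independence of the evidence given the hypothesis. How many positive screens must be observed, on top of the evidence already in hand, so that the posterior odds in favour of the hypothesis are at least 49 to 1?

4

Prior odds = 0.165/0.835 = 33/167.
Combined Bayes factor of the evidence already in hand = 15 × 1.5 × 6 = 135.
Odds after that evidence = (33/167) × 135 = 4455/167.
Target odds = 49.
Need 1.2ⁿ ≥ 49 ÷ (4455/167) = 8183/4455.
1.2³ = 1.728 falls short of 8183/4455 but 1.2⁴ = 2.0736 reaches it, so n = 4.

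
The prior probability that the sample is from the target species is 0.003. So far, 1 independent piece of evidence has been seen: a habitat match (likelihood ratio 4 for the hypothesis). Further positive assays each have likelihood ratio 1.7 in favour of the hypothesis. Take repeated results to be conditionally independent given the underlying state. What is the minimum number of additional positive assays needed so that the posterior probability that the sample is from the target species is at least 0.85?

12

Prior odds = 0.003/0.997 = 3/997.
Bayes factor of the evidence already in hand = 4.
Odds after that evidence = (3/997) × 4 = 12/997.
Target odds = 0.85/0.15 = 17/3.
Need 1.7ⁿ ≥ 17/3 ÷ (12/997) = 16949/36.
1.7¹¹ ≈342.719 falls short of 16949/36 but 1.7¹² ≈582.622 reaches it, so n = 12.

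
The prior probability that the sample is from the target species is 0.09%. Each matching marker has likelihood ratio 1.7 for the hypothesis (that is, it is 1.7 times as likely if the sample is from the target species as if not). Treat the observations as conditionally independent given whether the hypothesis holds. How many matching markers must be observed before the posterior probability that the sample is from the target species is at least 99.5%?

24

Prior odds: 0.0009 ÷ 0.9991 = 9/9991.
Likelihood ratio per matching marker = 1.7.
Target odds: 0.995 ÷ 0.005 = 199.
Require 1.7ⁿ ≥ 199 ÷ (9/9991) = 1988209/9.
1.7²³ ≈199676 falls short of 1988209/9 but 1.7²⁴ ≈339449 reaches it, so n = 24.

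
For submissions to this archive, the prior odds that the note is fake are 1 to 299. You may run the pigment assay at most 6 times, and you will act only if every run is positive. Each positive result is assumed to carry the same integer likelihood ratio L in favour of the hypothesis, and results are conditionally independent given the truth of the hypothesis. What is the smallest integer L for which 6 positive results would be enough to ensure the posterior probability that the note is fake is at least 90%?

Prior odds = 1/299.
Target odds = 0.9/0.1 = 9.
Need L⁶ ≥ 9 ÷ (1/299) = 2691.
3⁶ = 729 < 2691 ≤ 4096 = 4⁶, so L = 4.

4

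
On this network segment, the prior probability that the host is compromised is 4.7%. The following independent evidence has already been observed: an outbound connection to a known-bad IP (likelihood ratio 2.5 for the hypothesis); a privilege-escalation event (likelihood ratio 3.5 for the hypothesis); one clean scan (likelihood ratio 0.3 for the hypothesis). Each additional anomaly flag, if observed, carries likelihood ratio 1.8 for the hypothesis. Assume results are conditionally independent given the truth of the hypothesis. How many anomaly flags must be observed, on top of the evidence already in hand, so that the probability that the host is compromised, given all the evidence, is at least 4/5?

6

Prior odds = 0.047/0.953 = 47/953.
Combined Bayes factor of the evidence already in hand = 2.5 × 3.5 × 0.3 = 2.625.
Odds after that evidence = (47/953) × 2.625 = 987/7624.
Target odds = 0.8/0.2 = 4.
Need 1.8ⁿ ≥ 4 ÷ (987/7624) = 30496/987.
1.8⁵ = 18.89568 falls short of 30496/987 but 1.8⁶ = 531441/15625 reaches it, so n = 6.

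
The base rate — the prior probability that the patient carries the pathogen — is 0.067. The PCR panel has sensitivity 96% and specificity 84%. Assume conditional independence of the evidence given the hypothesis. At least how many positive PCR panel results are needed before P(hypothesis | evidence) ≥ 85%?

3

Prior odds: 0.067 ÷ 0.933 = 67/933.
False-positive rate = 1 − 0.84 = 0.16; likelihood ratio of a positive = 0.96/0.16 = 6.
Target odds: 0.85 ÷ 0.15 = 17/3.
Require 6ⁿ ≥ 17/3 ÷ (67/933) = 5287/67.
6² = 36 falls short of 5287/67 but 6³ = 216 reaches it, so n = 3.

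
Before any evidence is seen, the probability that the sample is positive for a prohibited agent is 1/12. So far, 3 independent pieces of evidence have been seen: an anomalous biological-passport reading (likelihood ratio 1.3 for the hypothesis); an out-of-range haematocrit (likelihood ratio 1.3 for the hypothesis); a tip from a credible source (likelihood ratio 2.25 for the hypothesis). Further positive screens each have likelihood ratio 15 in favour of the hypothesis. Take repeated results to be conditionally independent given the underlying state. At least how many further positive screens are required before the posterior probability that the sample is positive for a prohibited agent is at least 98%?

Prior odds = (1/12)/(11/12) = 1/11.
Combined Bayes factor of the evidence already in hand = 1.3 × 1.3 × 2.25 = 3.8025.
Odds after that evidence = (1/11) × 3.8025 = 1521/4400.
Target odds = 0.98/0.02 = 49.
Need 15ⁿ ≥ 49 ÷ (1521/4400) = 215600/1521.
15¹ = 15 falls short of 215600/1521 but 15² = 225 reaches it, so n = 2.

2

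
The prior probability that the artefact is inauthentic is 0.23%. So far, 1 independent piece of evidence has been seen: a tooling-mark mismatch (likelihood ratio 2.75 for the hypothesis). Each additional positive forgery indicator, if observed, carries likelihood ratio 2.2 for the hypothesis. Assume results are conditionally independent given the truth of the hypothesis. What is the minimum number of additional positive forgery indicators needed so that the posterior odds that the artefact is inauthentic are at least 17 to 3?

Prior odds = 0.0023/0.9977 = 23/9977.
Bayes factor of the evidence already in hand = 2.75.
Odds after that evidence = (23/9977) × 2.75 = 23/3628.
Target odds = 17/3.
Need 2.2ⁿ ≥ 17/3 ÷ (23/3628) = 61676/69.
2.2⁸ = 214358881/390625 falls short of 61676/69 but 2.2⁹ ≈1207.27 reaches it, so n = 9.

9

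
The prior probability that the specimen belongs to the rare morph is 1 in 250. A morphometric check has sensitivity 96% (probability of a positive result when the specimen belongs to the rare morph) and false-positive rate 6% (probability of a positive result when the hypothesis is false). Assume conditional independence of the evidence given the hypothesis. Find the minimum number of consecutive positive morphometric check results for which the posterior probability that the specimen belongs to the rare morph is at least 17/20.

3

Prior odds = 0.004/0.996 = 1/249.
Likelihood ratio of a positive result = 0.96/0.06 = 16.
Target odds: 0.85 ÷ 0.15 = 17/3.
Require 16ⁿ ≥ 17/3 ÷ (1/249) = 1411.
16² = 256 falls short of 1411 but 16³ = 4096 reaches it, so n = 3.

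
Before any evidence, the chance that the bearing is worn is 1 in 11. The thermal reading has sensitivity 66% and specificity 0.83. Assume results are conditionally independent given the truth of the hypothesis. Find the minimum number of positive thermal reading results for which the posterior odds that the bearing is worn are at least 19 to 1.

4

Prior odds: (1/11) ÷ (10/11) = 0.1.
False-positive rate = 1 − 0.83 = 0.17; likelihood ratio of a positive = 0.66/0.17 = 66/17.
Target odds = 19.
Need 0.1 × (66/17)ⁿ ≥ 19, i.e. (66/17)ⁿ ≥ 190.
(66/17)³ = 287496/4913 falls short of 190 but (66/17)⁴ = 18974736/83521 reaches it, so n = 4.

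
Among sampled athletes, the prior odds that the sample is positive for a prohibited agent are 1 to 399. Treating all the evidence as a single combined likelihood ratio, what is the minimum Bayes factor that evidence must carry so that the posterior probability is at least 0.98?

Prior odds = 1/399.
Target odds = 0.98/0.02 = 49.
Required Bayes factor = 49 ÷ (1/399) = 19551.

19551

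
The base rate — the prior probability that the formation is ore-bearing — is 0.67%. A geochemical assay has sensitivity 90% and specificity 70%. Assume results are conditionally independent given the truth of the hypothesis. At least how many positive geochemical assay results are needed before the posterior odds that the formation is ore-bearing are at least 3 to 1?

6

Prior odds: 0.0067 ÷ 0.9933 = 67/9933.
False-positive rate = 1 − 0.7 = 0.3; likelihood ratio of a positive = 0.9/0.3 = 3.
Target odds = 3.
Require 3ⁿ ≥ 3 ÷ (67/9933) = 29799/67.
3⁵ = 243 falls short of 29799/67 but 3⁶ = 729 reaches it, so n = 6.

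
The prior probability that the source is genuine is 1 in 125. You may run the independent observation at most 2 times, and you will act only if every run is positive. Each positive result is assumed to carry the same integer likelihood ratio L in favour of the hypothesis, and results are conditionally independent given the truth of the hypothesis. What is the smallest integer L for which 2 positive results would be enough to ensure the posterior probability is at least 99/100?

111

Prior odds = 0.008/0.992 = 1/124.
Target odds = 0.99/0.01 = 99.
Need L² ≥ 99 ÷ (1/124) = 12276.
110² = 12100 < 12276 ≤ 12321 = 111², so L = 111.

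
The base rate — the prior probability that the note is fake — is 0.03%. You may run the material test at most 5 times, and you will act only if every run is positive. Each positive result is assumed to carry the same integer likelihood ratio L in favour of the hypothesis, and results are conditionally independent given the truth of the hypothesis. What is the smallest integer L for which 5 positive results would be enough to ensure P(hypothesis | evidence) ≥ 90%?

8

Prior odds = 0.0003/0.9997 = 3/9997.
Target odds = 0.9/0.1 = 9.
Need L⁵ ≥ 9 ÷ (3/9997) = 29991.
7⁵ = 16807 < 29991 ≤ 32768 = 8⁵, so L = 8.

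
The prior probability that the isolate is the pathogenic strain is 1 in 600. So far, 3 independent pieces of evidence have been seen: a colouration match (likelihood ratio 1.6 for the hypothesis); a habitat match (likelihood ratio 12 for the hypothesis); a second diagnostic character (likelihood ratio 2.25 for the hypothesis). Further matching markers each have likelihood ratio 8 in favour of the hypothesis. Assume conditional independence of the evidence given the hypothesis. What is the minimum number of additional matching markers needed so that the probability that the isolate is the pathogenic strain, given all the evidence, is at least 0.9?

Prior odds = (1/600)/(599/600) = 1/599.
Combined Bayes factor of the evidence already in hand = 1.6 × 12 × 2.25 = 43.2.
Odds after that evidence = (1/599) × 43.2 = 216/2995.
Target odds = 0.9/0.1 = 9.
Need 8ⁿ ≥ 9 ÷ (216/2995) = 2995/24.
8² = 64 falls short of 2995/24 but 8³ = 512 reaches it, so n = 3.

3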